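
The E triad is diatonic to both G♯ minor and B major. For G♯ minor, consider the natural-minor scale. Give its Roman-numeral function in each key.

VI in G♯ minor; IV in B major

The scale of G♯ minor (natural minor) is G♯ A♯ B C♯ D♯ E F♯; E is degree 6, and the triad built there (E-G♯-B) is major, so it is VI.
The scale of B major is B C♯ D♯ E F♯ G♯ A♯; E is degree 4, and the triad built there (E-G♯-B) is major, so it is IV.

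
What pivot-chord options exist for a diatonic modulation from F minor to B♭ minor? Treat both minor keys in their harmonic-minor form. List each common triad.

Triads in F minor (harmonic minor): F minor (i), G diminished (ii°), A♭ augmented (III+), B♭ minor (iv), C major (V), D♭ major (VI), E diminished (vii°).
Triads in B♭ minor (harmonic minor): B♭ minor (i), C diminished (ii°), D♭ augmented (III+), E♭ minor (iv), F major (V), G♭ major (VI), A diminished (vii°).
Shared triads with their functions: B♭ minor (iv in F minor, i in B♭ minor).

B♭m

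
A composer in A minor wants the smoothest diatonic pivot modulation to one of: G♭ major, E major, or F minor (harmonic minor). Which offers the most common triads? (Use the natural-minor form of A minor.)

F minor

Triads of A minor (natural minor): A minor (i), B diminished (ii°), C major (III), D minor (iv), E minor (v), F major (VI), G major (VII).
G♭ major shares 0: none.
E major shares 0: none.
F minor (harmonic minor) shares 1: C.
The most common triads (1) are shared with F minor.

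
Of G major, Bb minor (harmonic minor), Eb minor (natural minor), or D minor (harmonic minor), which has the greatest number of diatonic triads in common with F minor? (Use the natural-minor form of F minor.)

Eb minor

Triads of F minor (natural minor): Fm (i), Gdim (ii°), Ab (III), Bbm (iv), Cm (v), Db (VI), Eb (VII).
G major shares 0: none.
Bb minor (harmonic minor) shares 1: Bbm.
Eb minor (natural minor) shares 2: Bbm, Db.
D minor (harmonic minor) shares 0: none.
The most common triads (2) are shared with Eb minor.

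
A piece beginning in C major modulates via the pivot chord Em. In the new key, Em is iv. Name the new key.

B minor

The numeral iv denotes a minor triad on scale degree 4. With E on degree 4, the tonic of the new key is B.
Degree 4 carries a minor triad in minor keys, so the destination is B minor.
Check: the diatonic triads of B minor (natural minor) are Bm (i), C#dim (ii°), D (III), Em (iv), F#m (v), G (VI), A (VII) — Em is indeed iv.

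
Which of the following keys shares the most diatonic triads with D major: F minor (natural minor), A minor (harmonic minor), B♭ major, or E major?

E major

Triads of D major: D major (I), E minor (ii), F♯ minor (iii), G major (IV), A major (V), B minor (vi), C♯ diminished (vii°).
F minor (natural minor) shares 0: none.
A minor (harmonic minor) shares 0: none.
B♭ major shares 0: none.
E major shares 2: F♯m, A.
The most common triads (2) are shared with E major.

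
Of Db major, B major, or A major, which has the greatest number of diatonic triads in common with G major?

Triads of G major: G (I), Am (ii), Bm (iii), C (IV), D (V), Em (vi), F#dim (vii°).
Db major shares 0: none.
B major shares 0: none.
A major shares 2: Bm, D.
The most common triads (2) are shared with A major.

A major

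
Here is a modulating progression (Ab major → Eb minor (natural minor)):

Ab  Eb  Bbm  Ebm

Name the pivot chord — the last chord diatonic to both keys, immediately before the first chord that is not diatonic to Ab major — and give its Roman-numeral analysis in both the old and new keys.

Bbm — ii in Ab major, v in Eb minor

Chords diatonic to Ab major: Ab, Bbm, Cm, Db, Eb, Fm, Gdim.
Reading the progression, the first chord not in that set is Ebm, so the modulation leaves Ab major there.
The chord immediately before Ebm is Bbm, which is diatonic to both keys: ii in Ab major and v in Eb minor.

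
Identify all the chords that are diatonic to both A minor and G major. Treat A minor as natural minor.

Triads in A minor (natural minor): A minor (i), B diminished (ii°), C major (III), D minor (iv), E minor (v), F major (VI), G major (VII).
Triads in G major: G major (I), A minor (ii), B minor (iii), C major (IV), D major (V), E minor (vi), F# diminished (vii°).
Shared triads with their functions: A minor (i in A minor, ii in G major); C major (III in A minor, IV in G major); E minor (v in A minor, vi in G major); G major (VII in A minor, I in G major).

Am, C, Em, G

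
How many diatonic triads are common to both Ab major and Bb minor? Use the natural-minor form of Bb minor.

4

Diatonic triads of Ab major: Ab (I), Bbm (ii), Cm (iii), Db (IV), Eb (V), Fm (vi), Gdim (vii°).
Diatonic triads of Bb minor (natural minor): Bbm (i), Cdim (ii°), Db (III), Ebm (iv), Fm (v), Gb (VI), Ab (VII).
Matching root and quality in both lists: Ab, Bbm, Db, Fm.
That gives 4 common triads.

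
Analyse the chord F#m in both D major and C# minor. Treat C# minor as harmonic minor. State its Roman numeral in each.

iii in D major; iv in C# minor

The scale of D major is D E F# G A B C#; F# is degree 3, and the triad built there (F#-A-C#) is minor, so it is iii.
The scale of C# minor (harmonic minor) is C# D# E F# G# A B#; F# is degree 4, and the triad built there (F#-A-C#) is minor, so it is iv.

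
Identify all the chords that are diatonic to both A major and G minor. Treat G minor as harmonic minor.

Triads in A major: A (I), Bm (ii), C#m (iii), D (IV), E (V), F#m (vi), G#dim (vii°).
Triads in G minor (harmonic minor): Gm (i), Adim (ii°), Bbaug (III+), Cm (iv), D (V), Eb (VI), F#dim (vii°).
Shared triads with their functions: D (IV in A major, V in G minor).

D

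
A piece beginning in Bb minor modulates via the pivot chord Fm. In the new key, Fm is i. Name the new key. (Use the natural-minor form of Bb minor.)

F minor

The numeral i denotes a minor triad on scale degree 1. With F on degree 1, the tonic of the new key is F.
Degree 1 carries a minor triad in minor keys, so the destination is F minor.
Check: the diatonic triads of F minor (natural minor) are Fm (i), Gdim (ii°), Ab (III), Bbm (iv), Cm (v), Db (VI), Eb (VII) — Fm is indeed i.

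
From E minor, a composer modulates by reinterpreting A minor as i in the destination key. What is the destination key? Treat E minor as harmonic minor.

The numeral i denotes a minor triad on scale degree 1. With A on degree 1, the tonic of the new key is A.
Degree 1 carries a minor triad in minor keys, so the destination is A minor.
Check: the diatonic triads of A minor (natural minor) are Am (i), Bdim (ii°), C (III), Dm (iv), Em (v), F (VI), G (VII) — A minor is indeed i.

A minor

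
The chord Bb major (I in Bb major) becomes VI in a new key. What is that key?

D minor

The numeral VI denotes a major triad on scale degree 6. With Bb on degree 6, the tonic of the new key is D.
Degree 6 carries a major triad in minor keys, so the destination is D minor.
Check: the diatonic triads of D minor (natural minor) are Dm (i), Edim (ii°), F (III), Gm (iv), Am (v), Bb (VI), C (VII) — Bb major is indeed VI.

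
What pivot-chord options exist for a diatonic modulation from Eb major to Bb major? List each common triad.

Triads in Eb major: Eb major (I), F minor (ii), G minor (iii), Ab major (IV), Bb major (V), C minor (vi), D diminished (vii°).
Triads in Bb major: Bb major (I), C minor (ii), D minor (iii), Eb major (IV), F major (V), G minor (vi), A diminished (vii°).
Shared triads with their functions: Eb major (I in Eb major, IV in Bb major); G minor (iii in Eb major, vi in Bb major); Bb major (V in Eb major, I in Bb major); C minor (vi in Eb major, ii in Bb major).

Eb, Gm, Bb, Cm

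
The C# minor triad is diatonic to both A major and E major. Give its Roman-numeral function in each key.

The scale of A major is A B C# D E F# G#; C# is degree 3, and the triad built there (C#-E-G#) is minor, so it is iii.
The scale of E major is E F# G# A B C# D#; C# is degree 6, and the triad built there (C#-E-G#) is minor, so it is vi.

iii in A major; vi in E major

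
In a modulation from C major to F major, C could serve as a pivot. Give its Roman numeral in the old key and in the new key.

The scale of C major is C D E F G A B; C is degree 1, and the triad built there (C-E-G) is major, so it is I.
The scale of F major is F G A Bb C D E; C is degree 5, and the triad built there (C-E-G) is major, so it is V.

I in C major; V in F major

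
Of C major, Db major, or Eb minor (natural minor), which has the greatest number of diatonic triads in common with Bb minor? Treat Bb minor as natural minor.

Db major

Triads of Bb minor (natural minor): Bb minor (i), C diminished (ii°), Db major (III), Eb minor (iv), F minor (v), Gb major (VI), Ab major (VII).
C major shares 0: none.
Db major shares 7: Bbm, Cdim, Db, Ebm, Fm, Gb, Ab.
Eb minor (natural minor) shares 4: Bbm, Db, Ebm, Gb.
The most common triads (7) are shared with Db major.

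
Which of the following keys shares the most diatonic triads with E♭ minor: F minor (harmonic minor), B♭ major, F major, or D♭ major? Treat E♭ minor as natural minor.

Triads of E♭ minor (natural minor): E♭m (i), Fdim (ii°), G♭ (III), A♭m (iv), B♭m (v), C♭ (VI), D♭ (VII).
F minor (harmonic minor) shares 2: B♭m, D♭.
B♭ major shares 0: none.
F major shares 0: none.
D♭ major shares 4: E♭m, G♭, B♭m, D♭.
The most common triads (4) are shared with D♭ major.

D♭ major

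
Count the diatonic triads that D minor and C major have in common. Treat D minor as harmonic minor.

Diatonic triads of D minor (harmonic minor): Dm (i), Edim (ii°), Faug (III+), Gm (iv), A (V), Bb (VI), C#dim (vii°).
Diatonic triads of C major: C (I), Dm (ii), Em (iii), F (IV), G (V), Am (vi), Bdim (vii°).
Matching root and quality in both lists: Dm.
That gives 1 common triad.

1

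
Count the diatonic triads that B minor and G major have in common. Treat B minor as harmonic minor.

Diatonic triads of B minor (harmonic minor): B minor (i), C# diminished (ii°), D augmented (III+), E minor (iv), F# major (V), G major (VI), A# diminished (vii°).
Diatonic triads of G major: G major (I), A minor (ii), B minor (iii), C major (IV), D major (V), E minor (vi), F# diminished (vii°).
Matching root and quality in both lists: B minor, E minor, G major.
That gives 3 common triads.

3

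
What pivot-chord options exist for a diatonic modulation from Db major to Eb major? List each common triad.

Triads in Db major: Db (I), Ebm (ii), Fm (iii), Gb (IV), Ab (V), Bbm (vi), Cdim (vii°).
Triads in Eb major: Eb (I), Fm (ii), Gm (iii), Ab (IV), Bb (V), Cm (vi), Ddim (vii°).
Shared triads with their functions: Fm (iii in Db major, ii in Eb major); Ab (V in Db major, IV in Eb major).

Fm, Ab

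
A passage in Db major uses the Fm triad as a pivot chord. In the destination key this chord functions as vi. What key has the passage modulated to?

Ab major

The numeral vi denotes a minor triad on scale degree 6. With F on degree 6, the tonic of the new key is Ab.
Degree 6 carries a minor triad in major keys, so the destination is Ab major.
Check: the diatonic triads of Ab major are Ab (I), Bbm (ii), Cm (iii), Db (IV), Eb (V), Fm (vi), Gdim (vii°) — Fm is indeed vi.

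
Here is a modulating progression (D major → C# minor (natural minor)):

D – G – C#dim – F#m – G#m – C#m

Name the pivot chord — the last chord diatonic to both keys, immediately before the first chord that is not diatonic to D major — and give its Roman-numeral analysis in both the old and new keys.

F#m — iii in D major, iv in C# minor

Chords diatonic to D major: D, Em, F#m, G, A, Bm, C#dim.
Reading the progression, the first chord not in that set is G#m, so the modulation leaves D major there.
The chord immediately before G#m is F#m, which is diatonic to both keys: iii in D major and iv in C# minor.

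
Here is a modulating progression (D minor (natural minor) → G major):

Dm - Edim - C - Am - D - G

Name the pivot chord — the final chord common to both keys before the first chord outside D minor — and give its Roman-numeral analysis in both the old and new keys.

Am — v in D minor, ii in G major

Chords diatonic to D minor: Dm, Edim, F, Gm, Am, Bb, C.
Reading the progression, the first chord not in that set is D, so the modulation leaves D minor there.
The chord immediately before D is Am, which is diatonic to both keys: v in D minor and ii in G major.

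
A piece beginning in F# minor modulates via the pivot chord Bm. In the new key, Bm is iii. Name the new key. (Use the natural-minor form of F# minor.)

The numeral iii denotes a minor triad on scale degree 3. With B on degree 3, the tonic of the new key is G.
Degree 3 carries a minor triad in major keys, so the destination is G major.
Check: the diatonic triads of G major are G (I), Am (ii), Bm (iii), C (IV), D (V), Em (vi), F#dim (vii°) — Bm is indeed iii.

G major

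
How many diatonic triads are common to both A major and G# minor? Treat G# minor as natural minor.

2

Diatonic triads of A major: A major (I), B minor (ii), C# minor (iii), D major (IV), E major (V), F# minor (vi), G# diminished (vii°).
Diatonic triads of G# minor (natural minor): G# minor (i), A# diminished (ii°), B major (III), C# minor (iv), D# minor (v), E major (VI), F# major (VII).
Matching root and quality in both lists: C# minor, E major.
That gives 2 common triads.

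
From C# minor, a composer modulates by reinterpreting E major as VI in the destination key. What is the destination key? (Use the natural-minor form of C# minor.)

G# minor

The numeral VI denotes a major triad on scale degree 6. With E on degree 6, the tonic of the new key is G#.
Degree 6 carries a major triad in minor keys, so the destination is G# minor.
Check: the diatonic triads of G# minor (natural minor) are G#m (i), A#dim (ii°), B (III), C#m (iv), D#m (v), E (VI), F# (VII) — E major is indeed VI.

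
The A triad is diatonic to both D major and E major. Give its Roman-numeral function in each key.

The scale of D major is D E F# G A B C#; A is degree 5, and the triad built there (A-C#-E) is major, so it is V.
The scale of E major is E F# G# A B C# D#; A is degree 4, and the triad built there (A-C#-E) is major, so it is IV.

V in D major; IV in E major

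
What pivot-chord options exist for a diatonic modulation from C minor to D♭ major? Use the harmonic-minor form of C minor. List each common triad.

Fm, A♭

Triads in C minor (harmonic minor): C minor (i), D diminished (ii°), E♭ augmented (III+), F minor (iv), G major (V), A♭ major (VI), B diminished (vii°).
Triads in D♭ major: D♭ major (I), E♭ minor (ii), F minor (iii), G♭ major (IV), A♭ major (V), B♭ minor (vi), C diminished (vii°).
Shared triads with their functions: F minor (iv in C minor, iii in D♭ major); A♭ major (VI in C minor, V in D♭ major).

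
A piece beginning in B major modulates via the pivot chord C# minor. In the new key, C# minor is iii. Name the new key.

A major

The numeral iii denotes a minor triad on scale degree 3. With C# on degree 3, the tonic of the new key is A.
Degree 3 carries a minor triad in major keys, so the destination is A major.
Check: the diatonic triads of A major are A (I), Bm (ii), C#m (iii), D (IV), E (V), F#m (vi), G#dim (vii°) — C# minor is indeed iii.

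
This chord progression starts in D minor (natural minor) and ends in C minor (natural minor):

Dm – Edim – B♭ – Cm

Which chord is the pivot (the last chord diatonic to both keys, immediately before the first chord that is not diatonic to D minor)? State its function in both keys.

Chords diatonic to D minor: Dm, Edim, F, Gm, Am, B♭, C.
Reading the progression, the first chord not in that set is Cm, so the modulation leaves D minor there.
The chord immediately before Cm is B♭, which is diatonic to both keys: VI in D minor and VII in C minor.

B♭ — VI in D minor, VII in C minor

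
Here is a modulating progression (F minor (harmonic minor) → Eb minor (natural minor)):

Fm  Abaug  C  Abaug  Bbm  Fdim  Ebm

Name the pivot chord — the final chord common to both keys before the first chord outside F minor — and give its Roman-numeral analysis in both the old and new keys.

Chords diatonic to F minor: Fm, Gdim, Abaug, Bbm, C, Db, Edim.
Reading the progression, the first chord not in that set is Fdim, so the modulation leaves F minor there.
The chord immediately before Fdim is Bbm, which is diatonic to both keys: iv in F minor and v in Eb minor.

Bbm — iv in F minor, v in Eb minor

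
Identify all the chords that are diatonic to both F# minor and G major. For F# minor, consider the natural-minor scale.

Bm, D

Triads in F# minor (natural minor): F#m (i), G#dim (ii°), A (III), Bm (iv), C#m (v), D (VI), E (VII).
Triads in G major: G (I), Am (ii), Bm (iii), C (IV), D (V), Em (vi), F#dim (vii°).
Shared triads with their functions: Bm (iv in F# minor, iii in G major); D (VI in F# minor, V in G major).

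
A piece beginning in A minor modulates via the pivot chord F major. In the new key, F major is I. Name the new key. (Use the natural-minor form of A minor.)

F major

The numeral I denotes a major triad on scale degree 1. With F on degree 1, the tonic of the new key is F.
Degree 1 carries a major triad in major keys, so the destination is F major.
Check: the diatonic triads of F major are F (I), Gm (ii), Am (iii), Bb (IV), C (V), Dm (vi), Edim (vii°) — F major is indeed I.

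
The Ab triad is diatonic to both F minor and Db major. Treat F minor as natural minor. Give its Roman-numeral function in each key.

III in F minor; V in Db major

The scale of F minor (natural minor) is F G Ab Bb C Db Eb; Ab is degree 3, and the triad built there (Ab-C-Eb) is major, so it is III.
The scale of Db major is Db Eb F Gb Ab Bb C; Ab is degree 5, and the triad built there (Ab-C-Eb) is major, so it is V.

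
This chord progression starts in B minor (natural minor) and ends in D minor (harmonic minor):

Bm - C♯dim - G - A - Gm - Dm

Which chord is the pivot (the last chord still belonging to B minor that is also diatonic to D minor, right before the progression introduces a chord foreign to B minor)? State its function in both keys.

A — VII in B minor, V in D minor

Chords diatonic to B minor: Bm, C♯dim, D, Em, F♯m, G, A.
Reading the progression, the first chord not in that set is Gm, so the modulation leaves B minor there.
The chord immediately before Gm is A, which is diatonic to both keys: VII in B minor and V in D minor.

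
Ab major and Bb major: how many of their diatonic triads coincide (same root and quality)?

2

Diatonic triads of Ab major: Ab (I), Bbm (ii), Cm (iii), Db (IV), Eb (V), Fm (vi), Gdim (vii°).
Diatonic triads of Bb major: Bb (I), Cm (ii), Dm (iii), Eb (IV), F (V), Gm (vi), Adim (vii°).
Matching root and quality in both lists: Cm, Eb.
That gives 2 common triads.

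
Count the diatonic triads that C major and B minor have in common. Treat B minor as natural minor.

2

Diatonic triads of C major: C (I), Dm (ii), Em (iii), F (IV), G (V), Am (vi), Bdim (vii°).
Diatonic triads of B minor (natural minor): Bm (i), C#dim (ii°), D (III), Em (iv), F#m (v), G (VI), A (VII).
Matching root and quality in both lists: Em, G.
That gives 2 common triads.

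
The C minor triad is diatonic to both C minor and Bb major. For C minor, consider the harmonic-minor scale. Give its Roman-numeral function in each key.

The scale of C minor (harmonic minor) is C D Eb F G Ab B; C is degree 1, and the triad built there (C-Eb-G) is minor, so it is i.
The scale of Bb major is Bb C D Eb F G A; C is degree 2, and the triad built there (C-Eb-G) is minor, so it is ii.

i in C minor; ii in Bb major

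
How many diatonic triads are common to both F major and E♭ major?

2

Diatonic triads of F major: F major (I), G minor (ii), A minor (iii), B♭ major (IV), C major (V), D minor (vi), E diminished (vii°).
Diatonic triads of E♭ major: E♭ major (I), F minor (ii), G minor (iii), A♭ major (IV), B♭ major (V), C minor (vi), D diminished (vii°).
Matching root and quality in both lists: G minor, B♭ major.
That gives 2 common triads.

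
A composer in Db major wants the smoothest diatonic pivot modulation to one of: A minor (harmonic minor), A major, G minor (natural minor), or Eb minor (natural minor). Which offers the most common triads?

Triads of Db major: Db major (I), Eb minor (ii), F minor (iii), Gb major (IV), Ab major (V), Bb minor (vi), C diminished (vii°).
A minor (harmonic minor) shares 0: none.
A major shares 0: none.
G minor (natural minor) shares 0: none.
Eb minor (natural minor) shares 4: Db, Ebm, Gb, Bbm.
The most common triads (4) are shared with Eb minor.

Eb minor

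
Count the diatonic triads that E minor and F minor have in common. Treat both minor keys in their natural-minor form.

Diatonic triads of E minor (natural minor): Em (i), F♯dim (ii°), G (III), Am (iv), Bm (v), C (VI), D (VII).
Diatonic triads of F minor (natural minor): Fm (i), Gdim (ii°), A♭ (III), B♭m (iv), Cm (v), D♭ (VI), E♭ (VII).
No triad has the same root and quality in both keys.

0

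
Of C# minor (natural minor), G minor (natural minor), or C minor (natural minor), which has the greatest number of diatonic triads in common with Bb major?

Triads of Bb major: Bb (I), Cm (ii), Dm (iii), Eb (IV), F (V), Gm (vi), Adim (vii°).
C# minor (natural minor) shares 0: none.
G minor (natural minor) shares 7: Bb, Cm, Dm, Eb, F, Gm, Adim.
C minor (natural minor) shares 4: Bb, Cm, Eb, Gm.
The most common triads (7) are shared with G minor.

G minor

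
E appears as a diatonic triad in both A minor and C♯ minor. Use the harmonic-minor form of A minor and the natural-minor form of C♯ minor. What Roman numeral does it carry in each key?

V in A minor; III in C♯ minor

The scale of A minor (harmonic minor) is A B C D E F G♯; E is degree 5, and the triad built there (E-G♯-B) is major, so it is V.
The scale of C♯ minor (natural minor) is C♯ D♯ E F♯ G♯ A B; E is degree 3, and the triad built there (E-G♯-B) is major, so it is III.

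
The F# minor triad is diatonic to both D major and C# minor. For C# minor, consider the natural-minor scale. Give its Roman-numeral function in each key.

iii in D major; iv in C# minor

The scale of D major is D E F# G A B C#; F# is degree 3, and the triad built there (F#-A-C#) is minor, so it is iii.
The scale of C# minor (natural minor) is C# D# E F# G# A B; F# is degree 4, and the triad built there (F#-A-C#) is minor, so it is iv.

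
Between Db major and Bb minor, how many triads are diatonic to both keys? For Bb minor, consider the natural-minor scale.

7

Diatonic triads of Db major: Db (I), Ebm (ii), Fm (iii), Gb (IV), Ab (V), Bbm (vi), Cdim (vii°).
Diatonic triads of Bb minor (natural minor): Bbm (i), Cdim (ii°), Db (III), Ebm (iv), Fm (v), Gb (VI), Ab (VII).
Matching root and quality in both lists: Db, Ebm, Fm, Gb, Ab, Bbm, Cdim.
That gives 7 common triads.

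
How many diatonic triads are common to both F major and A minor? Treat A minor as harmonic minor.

3

Diatonic triads of F major: F (I), Gm (ii), Am (iii), B♭ (IV), C (V), Dm (vi), Edim (vii°).
Diatonic triads of A minor (harmonic minor): Am (i), Bdim (ii°), Caug (III+), Dm (iv), E (V), F (VI), G♯dim (vii°).
Matching root and quality in both lists: F, Am, Dm.
That gives 3 common triads.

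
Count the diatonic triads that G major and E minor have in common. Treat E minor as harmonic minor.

4

Diatonic triads of G major: G (I), Am (ii), Bm (iii), C (IV), D (V), Em (vi), F♯dim (vii°).
Diatonic triads of E minor (harmonic minor): Em (i), F♯dim (ii°), Gaug (III+), Am (iv), B (V), C (VI), D♯dim (vii°).
Matching root and quality in both lists: Am, C, Em, F♯dim.
That gives 4 common triads.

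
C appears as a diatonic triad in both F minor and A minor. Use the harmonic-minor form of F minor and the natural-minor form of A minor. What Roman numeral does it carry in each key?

V in F minor; III in A minor

The scale of F minor (harmonic minor) is F G A♭ B♭ C D♭ E; C is degree 5, and the triad built there (C-E-G) is major, so it is V.
The scale of A minor (natural minor) is A B C D E F G; C is degree 3, and the triad built there (C-E-G) is major, so it is III.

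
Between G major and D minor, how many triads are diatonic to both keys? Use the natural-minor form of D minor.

2

Diatonic triads of G major: G (I), Am (ii), Bm (iii), C (IV), D (V), Em (vi), F#dim (vii°).
Diatonic triads of D minor (natural minor): Dm (i), Edim (ii°), F (III), Gm (iv), Am (v), Bb (VI), C (VII).
Matching root and quality in both lists: Am, C.
That gives 2 common triads.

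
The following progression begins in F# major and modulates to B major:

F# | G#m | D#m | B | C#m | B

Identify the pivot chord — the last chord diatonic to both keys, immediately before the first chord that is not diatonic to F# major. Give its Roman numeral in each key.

B — IV in F# major, I in B major

Chords diatonic to F# major: F#, G#m, A#m, B, C#, D#m, E#dim.
Reading the progression, the first chord not in that set is C#m, so the modulation leaves F# major there.
The chord immediately before C#m is B, which is diatonic to both keys: IV in F# major and I in B major.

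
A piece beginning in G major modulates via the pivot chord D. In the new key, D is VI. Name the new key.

F# minor

The numeral VI denotes a major triad on scale degree 6. With D on degree 6, the tonic of the new key is F#.
Degree 6 carries a major triad in minor keys, so the destination is F# minor.
Check: the diatonic triads of F# minor (natural minor) are F#m (i), G#dim (ii°), A (III), Bm (iv), C#m (v), D (VI), E (VII) — D is indeed VI.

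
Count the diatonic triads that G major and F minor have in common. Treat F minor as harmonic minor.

Diatonic triads of G major: G (I), Am (ii), Bm (iii), C (IV), D (V), Em (vi), F♯dim (vii°).
Diatonic triads of F minor (harmonic minor): Fm (i), Gdim (ii°), A♭aug (III+), B♭m (iv), C (V), D♭ (VI), Edim (vii°).
Matching root and quality in both lists: C.
That gives 1 common triad.

1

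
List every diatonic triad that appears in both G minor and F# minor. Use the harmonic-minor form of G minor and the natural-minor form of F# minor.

D

Triads in G minor (harmonic minor): G minor (i), A diminished (ii°), Bb augmented (III+), C minor (iv), D major (V), Eb major (VI), F# diminished (vii°).
Triads in F# minor (natural minor): F# minor (i), G# diminished (ii°), A major (III), B minor (iv), C# minor (v), D major (VI), E major (VII).
Shared triads with their functions: D major (V in G minor, VI in F# minor).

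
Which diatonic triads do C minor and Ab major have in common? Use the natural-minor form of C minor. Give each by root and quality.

Cm, Eb, Fm, Ab

Triads in C minor (natural minor): Cm (i), Ddim (ii°), Eb (III), Fm (iv), Gm (v), Ab (VI), Bb (VII).
Triads in Ab major: Ab (I), Bbm (ii), Cm (iii), Db (IV), Eb (V), Fm (vi), Gdim (vii°).
Shared triads with their functions: Cm (i in C minor, iii in Ab major); Eb (III in C minor, V in Ab major); Fm (iv in C minor, vi in Ab major); Ab (VI in C minor, I in Ab major).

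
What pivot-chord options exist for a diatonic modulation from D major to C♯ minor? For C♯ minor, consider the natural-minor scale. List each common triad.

F♯m, A

Triads in D major: D major (I), E minor (ii), F♯ minor (iii), G major (IV), A major (V), B minor (vi), C♯ diminished (vii°).
Triads in C♯ minor (natural minor): C♯ minor (i), D♯ diminished (ii°), E major (III), F♯ minor (iv), G♯ minor (v), A major (VI), B major (VII).
Shared triads with their functions: F♯ minor (iii in D major, iv in C♯ minor); A major (V in D major, VI in C♯ minor).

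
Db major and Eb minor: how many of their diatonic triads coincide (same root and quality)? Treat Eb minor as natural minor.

Diatonic triads of Db major: Db (I), Ebm (ii), Fm (iii), Gb (IV), Ab (V), Bbm (vi), Cdim (vii°).
Diatonic triads of Eb minor (natural minor): Ebm (i), Fdim (ii°), Gb (III), Abm (iv), Bbm (v), Cb (VI), Db (VII).
Matching root and quality in both lists: Db, Ebm, Gb, Bbm.
That gives 4 common triads.

4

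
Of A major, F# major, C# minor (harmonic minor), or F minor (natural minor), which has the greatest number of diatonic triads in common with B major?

F# major

Triads of B major: B (I), C#m (ii), D#m (iii), E (IV), F# (V), G#m (vi), A#dim (vii°).
A major shares 2: C#m, E.
F# major shares 4: B, D#m, F#, G#m.
C# minor (harmonic minor) shares 1: C#m.
F minor (natural minor) shares 0: none.
The most common triads (4) are shared with F# major.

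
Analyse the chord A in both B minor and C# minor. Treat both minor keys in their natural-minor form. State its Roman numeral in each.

The scale of B minor (natural minor) is B C# D E F# G A; A is degree 7, and the triad built there (A-C#-E) is major, so it is VII.
The scale of C# minor (natural minor) is C# D# E F# G# A B; A is degree 6, and the triad built there (A-C#-E) is major, so it is VI.

VII in B minor; VI in C# minor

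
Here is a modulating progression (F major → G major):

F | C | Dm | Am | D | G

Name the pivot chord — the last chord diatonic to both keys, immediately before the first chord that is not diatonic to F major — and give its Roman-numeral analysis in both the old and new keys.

Am — iii in F major, ii in G major

Chords diatonic to F major: F, Gm, Am, Bb, C, Dm, Edim.
Reading the progression, the first chord not in that set is D, so the modulation leaves F major there.
The chord immediately before D is Am, which is diatonic to both keys: iii in F major and ii in G major.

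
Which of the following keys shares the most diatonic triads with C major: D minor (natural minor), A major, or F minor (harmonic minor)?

Triads of C major: C major (I), D minor (ii), E minor (iii), F major (IV), G major (V), A minor (vi), B diminished (vii°).
D minor (natural minor) shares 4: C, Dm, F, Am.
A major shares 0: none.
F minor (harmonic minor) shares 1: C.
The most common triads (4) are shared with D minor.

D minor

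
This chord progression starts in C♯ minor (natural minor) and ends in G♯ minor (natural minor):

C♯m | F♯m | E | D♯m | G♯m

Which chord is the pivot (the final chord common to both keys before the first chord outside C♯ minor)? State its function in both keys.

E — III in C♯ minor, VI in G♯ minor

Chords diatonic to C♯ minor: C♯m, D♯dim, E, F♯m, G♯m, A, B.
Reading the progression, the first chord not in that set is D♯m, so the modulation leaves C♯ minor there.
The chord immediately before D♯m is E, which is diatonic to both keys: III in C♯ minor and VI in G♯ minor.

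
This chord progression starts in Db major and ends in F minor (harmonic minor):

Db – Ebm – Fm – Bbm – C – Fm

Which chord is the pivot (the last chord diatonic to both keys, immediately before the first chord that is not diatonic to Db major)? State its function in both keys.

Bbm — vi in Db major, iv in F minor

Chords diatonic to Db major: Db, Ebm, Fm, Gb, Ab, Bbm, Cdim.
Reading the progression, the first chord not in that set is C, so the modulation leaves Db major there.
The chord immediately before C is Bbm, which is diatonic to both keys: vi in Db major and iv in F minor.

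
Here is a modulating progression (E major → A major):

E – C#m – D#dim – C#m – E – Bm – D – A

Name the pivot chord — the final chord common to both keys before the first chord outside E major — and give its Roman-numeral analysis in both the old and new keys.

E — I in E major, V in A major

Chords diatonic to E major: E, F#m, G#m, A, B, C#m, D#dim.
Reading the progression, the first chord not in that set is Bm, so the modulation leaves E major there.
The chord immediately before Bm is E, which is diatonic to both keys: I in E major and V in A major.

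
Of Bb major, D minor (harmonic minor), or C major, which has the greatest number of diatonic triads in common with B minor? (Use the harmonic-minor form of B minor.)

Triads of B minor (harmonic minor): Bm (i), C#dim (ii°), Daug (III+), Em (iv), F# (V), G (VI), A#dim (vii°).
Bb major shares 0: none.
D minor (harmonic minor) shares 1: C#dim.
C major shares 2: Em, G.
The most common triads (2) are shared with C major.

C major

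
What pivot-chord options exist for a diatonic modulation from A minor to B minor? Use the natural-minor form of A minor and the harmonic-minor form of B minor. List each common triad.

Em, G

Triads in A minor (natural minor): Am (i), Bdim (ii°), C (III), Dm (iv), Em (v), F (VI), G (VII).
Triads in B minor (harmonic minor): Bm (i), C♯dim (ii°), Daug (III+), Em (iv), F♯ (V), G (VI), A♯dim (vii°).
Shared triads with their functions: Em (v in A minor, iv in B minor); G (VII in A minor, VI in B minor).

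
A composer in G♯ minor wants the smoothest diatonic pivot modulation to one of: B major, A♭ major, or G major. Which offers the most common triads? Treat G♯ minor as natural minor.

B major

Triads of G♯ minor (natural minor): G♯ minor (i), A♯ diminished (ii°), B major (III), C♯ minor (iv), D♯ minor (v), E major (VI), F♯ major (VII).
B major shares 7: G♯m, A♯dim, B, C♯m, D♯m, E, F♯.
A♭ major shares 0: none.
G major shares 0: none.
The most common triads (7) are shared with B major.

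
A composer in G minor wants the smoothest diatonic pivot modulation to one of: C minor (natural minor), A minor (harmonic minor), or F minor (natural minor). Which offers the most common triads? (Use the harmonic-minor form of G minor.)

C minor

Triads of G minor (harmonic minor): Gm (i), Adim (ii°), Bbaug (III+), Cm (iv), D (V), Eb (VI), F#dim (vii°).
C minor (natural minor) shares 3: Gm, Cm, Eb.
A minor (harmonic minor) shares 0: none.
F minor (natural minor) shares 2: Cm, Eb.
The most common triads (3) are shared with C minor.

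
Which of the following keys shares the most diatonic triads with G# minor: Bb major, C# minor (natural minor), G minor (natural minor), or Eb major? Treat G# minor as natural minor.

Triads of G# minor (natural minor): G# minor (i), A# diminished (ii°), B major (III), C# minor (iv), D# minor (v), E major (VI), F# major (VII).
Bb major shares 0: none.
C# minor (natural minor) shares 4: G#m, B, C#m, E.
G minor (natural minor) shares 0: none.
Eb major shares 0: none.
The most common triads (4) are shared with C# minor.

C# minor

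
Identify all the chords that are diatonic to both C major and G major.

C, Em, G, Am

Triads in C major: C (I), Dm (ii), Em (iii), F (IV), G (V), Am (vi), Bdim (vii°).
Triads in G major: G (I), Am (ii), Bm (iii), C (IV), D (V), Em (vi), F#dim (vii°).
Shared triads with their functions: C (I in C major, IV in G major); Em (iii in C major, vi in G major); G (V in C major, I in G major); Am (vi in C major, ii in G major).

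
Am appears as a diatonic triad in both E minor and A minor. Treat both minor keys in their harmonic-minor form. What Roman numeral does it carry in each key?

The scale of E minor (harmonic minor) is E F# G A B C D#; A is degree 4, and the triad built there (A-C-E) is minor, so it is iv.
The scale of A minor (harmonic minor) is A B C D E F G#; A is degree 1, and the triad built there (A-C-E) is minor, so it is i.

iv in E minor; i in A minor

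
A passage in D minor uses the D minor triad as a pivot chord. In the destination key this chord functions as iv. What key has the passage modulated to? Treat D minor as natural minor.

A minor

The numeral iv denotes a minor triad on scale degree 4. With D on degree 4, the tonic of the new key is A.
Degree 4 carries a minor triad in minor keys, so the destination is A minor.
Check: the diatonic triads of A minor (natural minor) are Am (i), Bdim (ii°), C (III), Dm (iv), Em (v), F (VI), G (VII) — D minor is indeed iv.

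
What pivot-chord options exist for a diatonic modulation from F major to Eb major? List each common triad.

Gm, Bb

Triads in F major: F (I), Gm (ii), Am (iii), Bb (IV), C (V), Dm (vi), Edim (vii°).
Triads in Eb major: Eb (I), Fm (ii), Gm (iii), Ab (IV), Bb (V), Cm (vi), Ddim (vii°).
Shared triads with their functions: Gm (ii in F major, iii in Eb major); Bb (IV in F major, V in Eb major).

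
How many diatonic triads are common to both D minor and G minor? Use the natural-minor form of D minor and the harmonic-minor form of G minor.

1

Diatonic triads of D minor (natural minor): D minor (i), E diminished (ii°), F major (III), G minor (iv), A minor (v), Bb major (VI), C major (VII).
Diatonic triads of G minor (harmonic minor): G minor (i), A diminished (ii°), Bb augmented (III+), C minor (iv), D major (V), Eb major (VI), F# diminished (vii°).
Matching root and quality in both lists: G minor.
That gives 1 common triad.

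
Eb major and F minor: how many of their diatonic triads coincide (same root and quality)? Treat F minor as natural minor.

Diatonic triads of Eb major: Eb (I), Fm (ii), Gm (iii), Ab (IV), Bb (V), Cm (vi), Ddim (vii°).
Diatonic triads of F minor (natural minor): Fm (i), Gdim (ii°), Ab (III), Bbm (iv), Cm (v), Db (VI), Eb (VII).
Matching root and quality in both lists: Eb, Fm, Ab, Cm.
That gives 4 common triads.

4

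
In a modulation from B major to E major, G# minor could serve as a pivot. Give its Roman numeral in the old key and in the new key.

vi in B major; iii in E major

The scale of B major is B C# D# E F# G# A#; G# is degree 6, and the triad built there (G#-B-D#) is minor, so it is vi.
The scale of E major is E F# G# A B C# D#; G# is degree 3, and the triad built there (G#-B-D#) is minor, so it is iii.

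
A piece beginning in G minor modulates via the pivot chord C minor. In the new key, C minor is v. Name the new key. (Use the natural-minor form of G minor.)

The numeral v denotes a minor triad on scale degree 5. With C on degree 5, the tonic of the new key is F.
Degree 5 carries a minor triad in natural-minor keys, so the destination is F minor.
Check: the diatonic triads of F minor (natural minor) are Fm (i), Gdim (ii°), Ab (III), Bbm (iv), Cm (v), Db (VI), Eb (VII) — C minor is indeed v.

F minor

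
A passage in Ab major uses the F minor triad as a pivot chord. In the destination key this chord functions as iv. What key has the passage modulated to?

C minor

The numeral iv denotes a minor triad on scale degree 4. With F on degree 4, the tonic of the new key is C.
Degree 4 carries a minor triad in minor keys, so the destination is C minor.
Check: the diatonic triads of C minor (natural minor) are Cm (i), Ddim (ii°), Eb (III), Fm (iv), Gm (v), Ab (VI), Bb (VII) — F minor is indeed iv.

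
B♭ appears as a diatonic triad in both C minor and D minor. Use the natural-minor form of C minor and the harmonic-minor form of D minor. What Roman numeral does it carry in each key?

VII in C minor; VI in D minor

The scale of C minor (natural minor) is C D E♭ F G A♭ B♭; B♭ is degree 7, and the triad built there (B♭-D-F) is major, so it is VII.
The scale of D minor (harmonic minor) is D E F G A B♭ C♯; B♭ is degree 6, and the triad built there (B♭-D-F) is major, so it is VI.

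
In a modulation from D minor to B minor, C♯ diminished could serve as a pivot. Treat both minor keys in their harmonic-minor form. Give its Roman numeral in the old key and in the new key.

The scale of D minor (harmonic minor) is D E F G A B♭ C♯; C♯ is degree 7, and the triad built there (C♯-E-G) is diminished, so it is vii°.
The scale of B minor (harmonic minor) is B C♯ D E F♯ G A♯; C♯ is degree 2, and the triad built there (C♯-E-G) is diminished, so it is ii°.

vii° in D minor; ii° in B minor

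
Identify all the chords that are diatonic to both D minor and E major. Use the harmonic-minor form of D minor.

A

Triads in D minor (harmonic minor): Dm (i), Edim (ii°), Faug (III+), Gm (iv), A (V), B♭ (VI), C♯dim (vii°).
Triads in E major: E (I), F♯m (ii), G♯m (iii), A (IV), B (V), C♯m (vi), D♯dim (vii°).
Shared triads with their functions: A (V in D minor, IV in E major).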